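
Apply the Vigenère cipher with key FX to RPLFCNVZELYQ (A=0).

WMQCHKAWJIDN

Repeat the key across the message: FXFXFXFXFXFX
R(17)+F(5): 22 → W
P(15)+X(23): 38≡12 → M
L(11)+F(5): 16 → Q
F(5)+X(23): 28≡2 → C
C(2)+F(5): 7 → H
N(13)+X(23): 36≡10 → K
V(21)+F(5): 26≡0 → A
Z(25)+X(23): 48≡22 → W
E(4)+F(5): 9 → J
L(11)+X(23): 34≡8 → I
Y(24)+F(5): 29≡3 → D
Q(16)+X(23): 39≡13 → N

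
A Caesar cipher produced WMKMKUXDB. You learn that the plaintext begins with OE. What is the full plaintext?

OECECMPVT

From the crib: W(22)−O(14)=8, so the shift is 8.
Subtract 8 from each ciphertext letter:
W(22): 22−8=14 → O
M(12): 12−8=4 → E
K(10): 10−8=2 → C
M(12): 12−8=4 → E
K(10): 10−8=2 → C
U(20): 20−8=12 → M
X(23): 23−8=15 → P
D(3): 3−8=-5≡21 → V
B(1): 1−8=-7≡19 → T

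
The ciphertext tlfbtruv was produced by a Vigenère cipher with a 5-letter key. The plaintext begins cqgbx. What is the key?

rvzaw

Subtract each crib letter from the matching ciphertext letter (mod 26):
t(19)−c(2)=17 → r
l(11)−q(16)=-5≡21 → v
f(5)−g(6)=-1≡25 → z
b(1)−b(1)=0 → a
t(19)−x(23)=-4≡22 → w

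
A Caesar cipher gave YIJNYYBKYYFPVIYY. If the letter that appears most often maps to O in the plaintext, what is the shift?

10

The most frequent ciphertext letter is Y (appears 7 times).
Y is position 24; O is position 14.
Shift = 10.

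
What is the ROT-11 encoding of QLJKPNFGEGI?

Q(16): 16+11=27≡1 → B
L(11): 11+11=22 → W
J(9): 9+11=20 → U
K(10): 10+11=21 → V
P(15): 15+11=26≡0 → A
N(13): 13+11=24 → Y
F(5): 5+11=16 → Q
G(6): 6+11=17 → R
E(4): 4+11=15 → P
G(6): 6+11=17 → R
I(8): 8+11=19 → T

BWUVAYQRPRT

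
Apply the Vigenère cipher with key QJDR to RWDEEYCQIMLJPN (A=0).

Repeat the key across the message: QJDRQJDRQJDRQJ
R(17)+Q(16): 33≡7 → H
W(22)+J(9): 31≡5 → F
D(3)+D(3): 6 → G
E(4)+R(17): 21 → V
E(4)+Q(16): 20 → U
Y(24)+J(9): 33≡7 → H
C(2)+D(3): 5 → F
Q(16)+R(17): 33≡7 → H
I(8)+Q(16): 24 → Y
M(12)+J(9): 21 → V
L(11)+D(3): 14 → O
J(9)+R(17): 26≡0 → A
P(15)+Q(16): 31≡5 → F
N(13)+J(9): 22 → W

HFGVUHFHYVOAFW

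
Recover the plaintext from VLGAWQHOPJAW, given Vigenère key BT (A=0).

Repeat the key across the ciphertext: BTBTBTBTBTBT
V(21)−B(1): 20 → U
L(11)−T(19): -8≡18 → S
G(6)−B(1): 5 → F
A(0)−T(19): -19≡7 → H
W(22)−B(1): 21 → V
Q(16)−T(19): -3≡23 → X
H(7)−B(1): 6 → G
O(14)−T(19): -5≡21 → V
P(15)−B(1): 14 → O
J(9)−T(19): -10≡16 → Q
A(0)−B(1): -1≡25 → Z
W(22)−T(19): 3 → D

USFHVXGVOQZD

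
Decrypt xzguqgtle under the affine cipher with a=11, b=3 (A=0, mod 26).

The inverse of 11 mod 26 is 19, since 11·19=209≡1. Apply D(y)=19·(y−3) mod 26:
x(23): 19·(23−3)=380≡16 → q
z(25): 19·(25−3)=418≡2 → c
g(6): 19·(6−3)=57≡5 → f
u(20): 19·(20−3)=323≡11 → l
q(16): 19·(16−3)=247≡13 → n
g(6): 19·(6−3)=57≡5 → f
t(19): 19·(19−3)=304≡18 → s
l(11): 19·(11−3)=152≡22 → w
e(4): 19·(4−3)=19 → t

qcflnfswt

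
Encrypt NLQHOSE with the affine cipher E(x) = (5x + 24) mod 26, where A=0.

LBAHQKS

N(13): 5·13+24=89≡11 → L
L(11): 5·11+24=79≡1 → B
Q(16): 5·16+24=104≡0 → A
H(7): 5·7+24=59≡7 → H
O(14): 5·14+24=94≡16 → Q
S(18): 5·18+24=114≡10 → K
E(4): 5·4+24=44≡18 → S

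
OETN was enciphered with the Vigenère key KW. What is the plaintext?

EIJR

Repeat the key across the ciphertext: KWKW
O(14)−K(10): 4 → E
E(4)−W(22): -18≡8 → I
T(19)−K(10): 9 → J
N(13)−W(22): -9≡17 → R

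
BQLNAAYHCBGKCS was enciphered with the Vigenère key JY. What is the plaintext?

Repeat the key across the ciphertext: JYJYJYJYJYJYJY
B(1)−J(9): -8≡18 → S
Q(16)−Y(24): -8≡18 → S
L(11)−J(9): 2 → C
N(13)−Y(24): -11≡15 → P
A(0)−J(9): -9≡17 → R
A(0)−Y(24): -24≡2 → C
Y(24)−J(9): 15 → P
H(7)−Y(24): -17≡9 → J
C(2)−J(9): -7≡19 → T
B(1)−Y(24): -23≡3 → D
G(6)−J(9): -3≡23 → X
K(10)−Y(24): -14≡12 → M
C(2)−J(9): -7≡19 → T
S(18)−Y(24): -6≡20 → U

SSCPRCPJTDXMTU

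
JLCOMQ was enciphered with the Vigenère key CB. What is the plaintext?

Repeat the key across the ciphertext: CBCBCB
J(9)−C(2): 7 → H
L(11)−B(1): 10 → K
C(2)−C(2): 0 → A
O(14)−B(1): 13 → N
M(12)−C(2): 10 → K
Q(16)−B(1): 15 → P

HKANKP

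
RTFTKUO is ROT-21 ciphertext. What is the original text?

R(17): 17−21=-4≡22 → W
T(19): 19−21=-2≡24 → Y
F(5): 5−21=-16≡10 → K
T(19): 19−21=-2≡24 → Y
K(10): 10−21=-11≡15 → P
U(20): 20−21=-1≡25 → Z
O(14): 14−21=-7≡19 → T

WYKYPZT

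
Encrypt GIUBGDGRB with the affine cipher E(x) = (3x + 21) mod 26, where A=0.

NTDYNENUY

G(6): 3·6+21=39≡13 → N
I(8): 3·8+21=45≡19 → T
U(20): 3·20+21=81≡3 → D
B(1): 3·1+21=24 → Y
G(6): 3·6+21=39≡13 → N
D(3): 3·3+21=30≡4 → E
G(6): 3·6+21=39≡13 → N
R(17): 3·17+21=72≡20 → U
B(1): 3·1+21=24 → Y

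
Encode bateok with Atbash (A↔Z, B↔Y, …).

b(1) → y(24)
a(0) → z(25)
t(19) → g(6)
e(4) → v(21)
o(14) → l(11)
k(10) → p(15)

yzgvlp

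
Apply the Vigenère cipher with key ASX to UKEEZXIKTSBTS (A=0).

UCBERUICQSTQS

Repeat the key across the message: ASXASXASXASXA
U(20)+A(0): 20 → U
K(10)+S(18): 28≡2 → C
E(4)+X(23): 27≡1 → B
E(4)+A(0): 4 → E
Z(25)+S(18): 43≡17 → R
X(23)+X(23): 46≡20 → U
I(8)+A(0): 8 → I
K(10)+S(18): 28≡2 → C
T(19)+X(23): 42≡16 → Q
S(18)+A(0): 18 → S
B(1)+S(18): 19 → T
T(19)+X(23): 42≡16 → Q
S(18)+A(0): 18 → S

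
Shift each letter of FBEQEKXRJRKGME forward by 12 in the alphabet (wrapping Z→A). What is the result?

RNQCQWJDVDWSYQ

F(5): 5+12=17 → R
B(1): 1+12=13 → N
E(4): 4+12=16 → Q
Q(16): 16+12=28≡2 → C
E(4): 4+12=16 → Q
K(10): 10+12=22 → W
X(23): 23+12=35≡9 → J
R(17): 17+12=29≡3 → D
J(9): 9+12=21 → V
R(17): 17+12=29≡3 → D
K(10): 10+12=22 → W
G(6): 6+12=18 → S
M(12): 12+12=24 → Y
E(4): 4+12=16 → Q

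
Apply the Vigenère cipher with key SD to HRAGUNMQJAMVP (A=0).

Repeat the key across the message: SDSDSDSDSDSDS
H(7)+S(18): 25 → Z
R(17)+D(3): 20 → U
A(0)+S(18): 18 → S
G(6)+D(3): 9 → J
U(20)+S(18): 38≡12 → M
N(13)+D(3): 16 → Q
M(12)+S(18): 30≡4 → E
Q(16)+D(3): 19 → T
J(9)+S(18): 27≡1 → B
A(0)+D(3): 3 → D
M(12)+S(18): 30≡4 → E
V(21)+D(3): 24 → Y
P(15)+S(18): 33≡7 → H

ZUSJMQETBDEYH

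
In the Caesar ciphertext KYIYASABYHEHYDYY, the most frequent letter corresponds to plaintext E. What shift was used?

20

The most frequent ciphertext letter is Y (appears 6 times).
Y is position 24; E is position 4.
Shift = 20.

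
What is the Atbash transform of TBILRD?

GYROIW

T(19) → G(6)
B(1) → Y(24)
I(8) → R(17)
L(11) → O(14)
R(17) → I(8)
D(3) → W(22)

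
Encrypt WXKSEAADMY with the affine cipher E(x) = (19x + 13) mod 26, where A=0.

W(22): 19·22+13=431≡15 → P
X(23): 19·23+13=450≡8 → I
K(10): 19·10+13=203≡21 → V
S(18): 19·18+13=355≡17 → R
E(4): 19·4+13=89≡11 → L
A(0): 19·0+13=13 → N
A(0): 19·0+13=13 → N
D(3): 19·3+13=70≡18 → S
M(12): 19·12+13=241≡7 → H
Y(24): 19·24+13=469≡1 → B

PIVRLNNSHB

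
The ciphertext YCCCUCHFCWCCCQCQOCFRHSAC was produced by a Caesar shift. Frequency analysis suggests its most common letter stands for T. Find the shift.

9

The most frequent ciphertext letter is C (appears 11 times).
C is position 2; T is position 19.
Shift = -17≡9.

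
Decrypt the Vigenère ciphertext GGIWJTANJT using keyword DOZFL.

DSJRYQMOEI

Repeat the key across the ciphertext: DOZFLDOZFL
G(6)−D(3): 3 → D
G(6)−O(14): -8≡18 → S
I(8)−Z(25): -17≡9 → J
W(22)−F(5): 17 → R
J(9)−L(11): -2≡24 → Y
T(19)−D(3): 16 → Q
A(0)−O(14): -14≡12 → M
N(13)−Z(25): -12≡14 → O
J(9)−F(5): 4 → E
T(19)−L(11): 8 → I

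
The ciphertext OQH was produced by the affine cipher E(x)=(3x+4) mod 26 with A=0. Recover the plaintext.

MEB

The inverse of 3 mod 26 is 9, since 3·9=27≡1. Apply D(y)=9·(y−4) mod 26:
O(14): 9·(14−4)=90≡12 → M
Q(16): 9·(16−4)=108≡4 → E
H(7): 9·(7−4)=27≡1 → B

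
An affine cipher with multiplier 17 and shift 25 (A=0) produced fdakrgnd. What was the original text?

The inverse of 17 mod 26 is 23, since 17·23=391≡1. Apply D(y)=23·(y−25) mod 26:
f(5): 23·(5−25)=-460≡8 → i
d(3): 23·(3−25)=-506≡14 → o
a(0): 23·(0−25)=-575≡23 → x
k(10): 23·(10−25)=-345≡19 → t
r(17): 23·(17−25)=-184≡24 → y
g(6): 23·(6−25)=-437≡5 → f
n(13): 23·(13−25)=-276≡10 → k
d(3): 23·(3−25)=-506≡14 → o

ioxtyfko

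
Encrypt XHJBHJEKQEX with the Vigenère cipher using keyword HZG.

EGPIGPLJWLW

Repeat the key across the message: HZGHZGHZGHZ
X(23)+H(7): 30≡4 → E
H(7)+Z(25): 32≡6 → G
J(9)+G(6): 15 → P
B(1)+H(7): 8 → I
H(7)+Z(25): 32≡6 → G
J(9)+G(6): 15 → P
E(4)+H(7): 11 → L
K(10)+Z(25): 35≡9 → J
Q(16)+G(6): 22 → W
E(4)+H(7): 11 → L
X(23)+Z(25): 48≡22 → W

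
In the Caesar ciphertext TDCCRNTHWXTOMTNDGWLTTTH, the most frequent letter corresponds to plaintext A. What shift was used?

The most frequent ciphertext letter is T (appears 7 times).
T is position 19; A is position 0.
Shift = 19.

19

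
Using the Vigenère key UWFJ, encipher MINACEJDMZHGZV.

GESJWAOMGVMPTR

Repeat the key across the message: UWFJUWFJUWFJUW
M(12)+U(20): 32≡6 → G
I(8)+W(22): 30≡4 → E
N(13)+F(5): 18 → S
A(0)+J(9): 9 → J
C(2)+U(20): 22 → W
E(4)+W(22): 26≡0 → A
J(9)+F(5): 14 → O
D(3)+J(9): 12 → M
M(12)+U(20): 32≡6 → G
Z(25)+W(22): 47≡21 → V
H(7)+F(5): 12 → M
G(6)+J(9): 15 → P
Z(25)+U(20): 45≡19 → T
V(21)+W(22): 43≡17 → R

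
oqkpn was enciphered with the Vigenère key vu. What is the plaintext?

Repeat the key across the ciphertext: vuvuv
o(14)−v(21): -7≡19 → t
q(16)−u(20): -4≡22 → w
k(10)−v(21): -11≡15 → p
p(15)−u(20): -5≡21 → v
n(13)−v(21): -8≡18 → s

twpvs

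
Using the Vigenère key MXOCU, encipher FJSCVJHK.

RGGEPVEY

Repeat the key across the message: MXOCUMXO
F(5)+M(12): 17 → R
J(9)+X(23): 32≡6 → G
S(18)+O(14): 32≡6 → G
C(2)+C(2): 4 → E
V(21)+U(20): 41≡15 → P
J(9)+M(12): 21 → V
H(7)+X(23): 30≡4 → E
K(10)+O(14): 24 → Y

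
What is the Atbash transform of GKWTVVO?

G(6) → T(19)
K(10) → P(15)
W(22) → D(3)
T(19) → G(6)
V(21) → E(4)
V(21) → E(4)
O(14) → L(11)

TPDGEEL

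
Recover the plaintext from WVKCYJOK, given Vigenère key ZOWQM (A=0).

XHOMMKAO

Repeat the key across the ciphertext: ZOWQMZOW
W(22)−Z(25): -3≡23 → X
V(21)−O(14): 7 → H
K(10)−W(22): -12≡14 → O
C(2)−Q(16): -14≡12 → M
Y(24)−M(12): 12 → M
J(9)−Z(25): -16≡10 → K
O(14)−O(14): 0 → A
K(10)−W(22): -12≡14 → O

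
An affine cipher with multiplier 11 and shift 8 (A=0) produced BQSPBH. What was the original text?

XWIDXH

The inverse of 11 mod 26 is 19, since 11·19=209≡1. Apply D(y)=19·(y−8) mod 26:
B(1): 19·(1−8)=-133≡23 → X
Q(16): 19·(16−8)=152≡22 → W
S(18): 19·(18−8)=190≡8 → I
P(15): 19·(15−8)=133≡3 → D
B(1): 19·(1−8)=-133≡23 → X
H(7): 19·(7−8)=-19≡7 → H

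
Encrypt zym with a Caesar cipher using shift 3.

z(25): 25+3=28≡2 → c
y(24): 24+3=27≡1 → b
m(12): 12+3=15 → p

cbp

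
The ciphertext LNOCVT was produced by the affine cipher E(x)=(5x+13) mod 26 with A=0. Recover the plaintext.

The inverse of 5 mod 26 is 21, since 5·21=105≡1. Apply D(y)=21·(y−13) mod 26:
L(11): 21·(11−13)=-42≡10 → K
N(13): 21·(13−13)=0 → A
O(14): 21·(14−13)=21 → V
C(2): 21·(2−13)=-231≡3 → D
V(21): 21·(21−13)=168≡12 → M
T(19): 21·(19−13)=126≡22 → W

KAVDMW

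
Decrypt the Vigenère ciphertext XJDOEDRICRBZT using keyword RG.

Repeat the key across the ciphertext: RGRGRGRGRGRGR
X(23)−R(17): 6 → G
J(9)−G(6): 3 → D
D(3)−R(17): -14≡12 → M
O(14)−G(6): 8 → I
E(4)−R(17): -13≡13 → N
D(3)−G(6): -3≡23 → X
R(17)−R(17): 0 → A
I(8)−G(6): 2 → C
C(2)−R(17): -15≡11 → L
R(17)−G(6): 11 → L
B(1)−R(17): -16≡10 → K
Z(25)−G(6): 19 → T
T(19)−R(17): 2 → C

GDMINXACLLKTC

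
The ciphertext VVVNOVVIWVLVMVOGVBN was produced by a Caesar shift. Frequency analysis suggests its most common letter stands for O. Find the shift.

The most frequent ciphertext letter is V (appears 9 times).
V is position 21; O is position 14.
Shift = 7.

7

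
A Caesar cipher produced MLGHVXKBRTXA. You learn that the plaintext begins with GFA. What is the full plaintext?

GFABPREVLNRU

From the crib: M(12)−G(6)=6, so the shift is 6.
Subtract 6 from each ciphertext letter:
M(12): 12−6=6 → G
L(11): 11−6=5 → F
G(6): 6−6=0 → A
H(7): 7−6=1 → B
V(21): 21−6=15 → P
X(23): 23−6=17 → R
K(10): 10−6=4 → E
B(1): 1−6=-5≡21 → V
R(17): 17−6=11 → L
T(19): 19−6=13 → N
X(23): 23−6=17 → R
A(0): 0−6=-6≡20 → U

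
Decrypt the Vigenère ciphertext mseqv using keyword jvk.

dxuha

Repeat the key across the ciphertext: jvkjv
m(12)−j(9): 3 → d
s(18)−v(21): -3≡23 → x
e(4)−k(10): -6≡20 → u
q(16)−j(9): 7 → h
v(21)−v(21): 0 → a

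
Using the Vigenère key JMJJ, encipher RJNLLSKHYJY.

Repeat the key across the message: JMJJJMJJJMJ
R(17)+J(9): 26≡0 → A
J(9)+M(12): 21 → V
N(13)+J(9): 22 → W
L(11)+J(9): 20 → U
L(11)+J(9): 20 → U
S(18)+M(12): 30≡4 → E
K(10)+J(9): 19 → T
H(7)+J(9): 16 → Q
Y(24)+J(9): 33≡7 → H
J(9)+M(12): 21 → V
Y(24)+J(9): 33≡7 → H

AVWUUETQHVH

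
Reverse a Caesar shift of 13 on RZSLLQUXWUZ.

R(17): 17−13=4 → E
Z(25): 25−13=12 → M
S(18): 18−13=5 → F
L(11): 11−13=-2≡24 → Y
L(11): 11−13=-2≡24 → Y
Q(16): 16−13=3 → D
U(20): 20−13=7 → H
X(23): 23−13=10 → K
W(22): 22−13=9 → J
U(20): 20−13=7 → H
Z(25): 25−13=12 → M

EMFYYDHKJHM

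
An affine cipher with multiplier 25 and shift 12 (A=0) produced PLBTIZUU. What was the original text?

The inverse of 25 mod 26 is 25, since 25·25=625≡1. Apply D(y)=25·(y−12) mod 26:
P(15): 25·(15−12)=75≡23 → X
L(11): 25·(11−12)=-25≡1 → B
B(1): 25·(1−12)=-275≡11 → L
T(19): 25·(19−12)=175≡19 → T
I(8): 25·(8−12)=-100≡4 → E
Z(25): 25·(25−12)=325≡13 → N
U(20): 25·(20−12)=200≡18 → S
U(20): 25·(20−12)=200≡18 → S

XBLTENSS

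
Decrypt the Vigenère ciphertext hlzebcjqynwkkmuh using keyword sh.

Repeat the key across the ciphertext: shshshshshshshsh
h(7)−s(18): -11≡15 → p
l(11)−h(7): 4 → e
z(25)−s(18): 7 → h
e(4)−h(7): -3≡23 → x
b(1)−s(18): -17≡9 → j
c(2)−h(7): -5≡21 → v
j(9)−s(18): -9≡17 → r
q(16)−h(7): 9 → j
y(24)−s(18): 6 → g
n(13)−h(7): 6 → g
w(22)−s(18): 4 → e
k(10)−h(7): 3 → d
k(10)−s(18): -8≡18 → s
m(12)−h(7): 5 → f
u(20)−s(18): 2 → c
h(7)−h(7): 0 → a

pehxjvrjggedsfca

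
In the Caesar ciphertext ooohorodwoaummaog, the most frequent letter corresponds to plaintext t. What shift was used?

21

The most frequent ciphertext letter is o (appears 7 times).
o is position 14; t is position 19.
Shift = -5≡21.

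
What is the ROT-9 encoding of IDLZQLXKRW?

RMUIZUGTAF

I(8): 8+9=17 → R
D(3): 3+9=12 → M
L(11): 11+9=20 → U
Z(25): 25+9=34≡8 → I
Q(16): 16+9=25 → Z
L(11): 11+9=20 → U
X(23): 23+9=32≡6 → G
K(10): 10+9=19 → T
R(17): 17+9=26≡0 → A
W(22): 22+9=31≡5 → F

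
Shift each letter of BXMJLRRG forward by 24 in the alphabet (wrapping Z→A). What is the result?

B(1): 1+24=25 → Z
X(23): 23+24=47≡21 → V
M(12): 12+24=36≡10 → K
J(9): 9+24=33≡7 → H
L(11): 11+24=35≡9 → J
R(17): 17+24=41≡15 → P
R(17): 17+24=41≡15 → P
G(6): 6+24=30≡4 → E

ZVKHJPPE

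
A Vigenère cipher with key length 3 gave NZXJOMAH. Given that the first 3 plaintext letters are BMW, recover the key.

MNB

Subtract each crib letter from the matching ciphertext letter (mod 26):
N(13)−B(1)=12 → M
Z(25)−M(12)=13 → N
X(23)−W(22)=1 → B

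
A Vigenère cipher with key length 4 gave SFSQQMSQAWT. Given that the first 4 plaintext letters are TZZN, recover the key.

Subtract each crib letter from the matching ciphertext letter (mod 26):
S(18)−T(19)=-1≡25 → Z
F(5)−Z(25)=-20≡6 → G
S(18)−Z(25)=-7≡19 → T
Q(16)−N(13)=3 → D

ZGTD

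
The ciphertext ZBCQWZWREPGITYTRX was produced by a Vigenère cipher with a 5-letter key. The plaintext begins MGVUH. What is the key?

NVHWP

Subtract each crib letter from the matching ciphertext letter (mod 26):
Z(25)−M(12)=13 → N
B(1)−G(6)=-5≡21 → V
C(2)−V(21)=-19≡7 → H
Q(16)−U(20)=-4≡22 → W
W(22)−H(7)=15 → P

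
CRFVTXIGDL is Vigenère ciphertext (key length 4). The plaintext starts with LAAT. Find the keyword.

Subtract each crib letter from the matching ciphertext letter (mod 26):
C(2)−L(11)=-9≡17 → R
R(17)−A(0)=17 → R
F(5)−A(0)=5 → F
V(21)−T(19)=2 → C

RRFC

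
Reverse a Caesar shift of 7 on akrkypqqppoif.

tdkdrijjiihby

a(0): 0−7=-7≡19 → t
k(10): 10−7=3 → d
r(17): 17−7=10 → k
k(10): 10−7=3 → d
y(24): 24−7=17 → r
p(15): 15−7=8 → i
q(16): 16−7=9 → j
q(16): 16−7=9 → j
p(15): 15−7=8 → i
p(15): 15−7=8 → i
o(14): 14−7=7 → h
i(8): 8−7=1 → b
f(5): 5−7=-2≡24 → y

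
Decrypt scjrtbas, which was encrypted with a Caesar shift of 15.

s(18): 18−15=3 → d
c(2): 2−15=-13≡13 → n
j(9): 9−15=-6≡20 → u
r(17): 17−15=2 → c
t(19): 19−15=4 → e
b(1): 1−15=-14≡12 → m
a(0): 0−15=-15≡11 → l
s(18): 18−15=3 → d

dnucemld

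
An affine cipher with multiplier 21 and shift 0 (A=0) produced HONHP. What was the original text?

The inverse of 21 mod 26 is 5, since 21·5=105≡1. Apply D(y)=5·(y−0) mod 26:
H(7): 5·(7−0)=35≡9 → J
O(14): 5·(14−0)=70≡18 → S
N(13): 5·(13−0)=65≡13 → N
H(7): 5·(7−0)=35≡9 → J
P(15): 5·(15−0)=75≡23 → X

JSNJX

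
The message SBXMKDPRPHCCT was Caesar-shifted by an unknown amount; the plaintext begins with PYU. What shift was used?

3

From the crib: S(18)−P(15)=3, so the shift is 3.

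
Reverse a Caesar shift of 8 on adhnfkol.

svzfxcgd

a(0): 0−8=-8≡18 → s
d(3): 3−8=-5≡21 → v
h(7): 7−8=-1≡25 → z
n(13): 13−8=5 → f
f(5): 5−8=-3≡23 → x
k(10): 10−8=2 → c
o(14): 14−8=6 → g
l(11): 11−8=3 → d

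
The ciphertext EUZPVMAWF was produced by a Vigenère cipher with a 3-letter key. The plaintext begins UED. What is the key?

Subtract each crib letter from the matching ciphertext letter (mod 26):
E(4)−U(20)=-16≡10 → K
U(20)−E(4)=16 → Q
Z(25)−D(3)=22 → W

KQW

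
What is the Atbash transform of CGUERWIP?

C(2) → X(23)
G(6) → T(19)
U(20) → F(5)
E(4) → V(21)
R(17) → I(8)
W(22) → D(3)
I(8) → R(17)
P(15) → K(10)

XTFVIDRK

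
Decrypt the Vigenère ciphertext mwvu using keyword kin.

coik

Repeat the key across the ciphertext: kink
m(12)−k(10): 2 → c
w(22)−i(8): 14 → o
v(21)−n(13): 8 → i
u(20)−k(10): 10 → k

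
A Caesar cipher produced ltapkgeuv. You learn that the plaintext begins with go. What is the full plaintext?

govkfbzpq

From the crib: l(11)−g(6)=5, so the shift is 5.
Subtract 5 from each ciphertext letter:
l(11): 11−5=6 → g
t(19): 19−5=14 → o
a(0): 0−5=-5≡21 → v
p(15): 15−5=10 → k
k(10): 10−5=5 → f
g(6): 6−5=1 → b
e(4): 4−5=-1≡25 → z
u(20): 20−5=15 → p
v(21): 21−5=16 → q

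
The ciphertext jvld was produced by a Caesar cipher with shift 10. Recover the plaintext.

j(9): 9−10=-1≡25 → z
v(21): 21−10=11 → l
l(11): 11−10=1 → b
d(3): 3−10=-7≡19 → t

zlbt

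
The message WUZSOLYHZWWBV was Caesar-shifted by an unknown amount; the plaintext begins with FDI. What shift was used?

From the crib: W(22)−F(5)=17, so the shift is 17.

17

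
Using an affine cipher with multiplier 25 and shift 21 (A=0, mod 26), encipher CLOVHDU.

TKHAOSB

C(2): 25·2+21=71≡19 → T
L(11): 25·11+21=296≡10 → K
O(14): 25·14+21=371≡7 → H
V(21): 25·21+21=546≡0 → A
H(7): 25·7+21=196≡14 → O
D(3): 25·3+21=96≡18 → S
U(20): 25·20+21=521≡1 → B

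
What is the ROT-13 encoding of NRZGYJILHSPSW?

AEMTLWVYUFCFJ

N(13): 13+13=26≡0 → A
R(17): 17+13=30≡4 → E
Z(25): 25+13=38≡12 → M
G(6): 6+13=19 → T
Y(24): 24+13=37≡11 → L
J(9): 9+13=22 → W
I(8): 8+13=21 → V
L(11): 11+13=24 → Y
H(7): 7+13=20 → U
S(18): 18+13=31≡5 → F
P(15): 15+13=28≡2 → C
S(18): 18+13=31≡5 → F
W(22): 22+13=35≡9 → J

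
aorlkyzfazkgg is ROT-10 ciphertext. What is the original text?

a(0): 0−10=-10≡16 → q
o(14): 14−10=4 → e
r(17): 17−10=7 → h
l(11): 11−10=1 → b
k(10): 10−10=0 → a
y(24): 24−10=14 → o
z(25): 25−10=15 → p
f(5): 5−10=-5≡21 → v
a(0): 0−10=-10≡16 → q
z(25): 25−10=15 → p
k(10): 10−10=0 → a
g(6): 6−10=-4≡22 → w
g(6): 6−10=-4≡22 → w

qehbaopvqpaww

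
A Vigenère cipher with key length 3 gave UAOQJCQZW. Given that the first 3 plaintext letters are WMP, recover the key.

YOZ

Subtract each crib letter from the matching ciphertext letter (mod 26):
U(20)−W(22)=-2≡24 → Y
A(0)−M(12)=-12≡14 → O
O(14)−P(15)=-1≡25 → Z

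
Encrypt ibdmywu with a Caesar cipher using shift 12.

i(8): 8+12=20 → u
b(1): 1+12=13 → n
d(3): 3+12=15 → p
m(12): 12+12=24 → y
y(24): 24+12=36≡10 → k
w(22): 22+12=34≡8 → i
u(20): 20+12=32≡6 → g

unpykig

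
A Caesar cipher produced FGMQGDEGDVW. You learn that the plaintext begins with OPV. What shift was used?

From the crib: F(5)−O(14)=-9≡17, so the shift is 17.

17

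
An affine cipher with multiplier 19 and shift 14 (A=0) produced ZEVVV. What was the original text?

The inverse of 19 mod 26 is 11, since 19·11=209≡1. Apply D(y)=11·(y−14) mod 26:
Z(25): 11·(25−14)=121≡17 → R
E(4): 11·(4−14)=-110≡20 → U
V(21): 11·(21−14)=77≡25 → Z
V(21): 11·(21−14)=77≡25 → Z
V(21): 11·(21−14)=77≡25 → Z

RUZZZ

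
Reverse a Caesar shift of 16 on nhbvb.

xrlfl

n(13): 13−16=-3≡23 → x
h(7): 7−16=-9≡17 → r
b(1): 1−16=-15≡11 → l
v(21): 21−16=5 → f
b(1): 1−16=-15≡11 → l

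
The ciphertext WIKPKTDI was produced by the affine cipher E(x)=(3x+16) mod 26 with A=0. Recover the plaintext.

CGYRYBNG

The inverse of 3 mod 26 is 9, since 3·9=27≡1. Apply D(y)=9·(y−16) mod 26:
W(22): 9·(22−16)=54≡2 → C
I(8): 9·(8−16)=-72≡6 → G
K(10): 9·(10−16)=-54≡24 → Y
P(15): 9·(15−16)=-9≡17 → R
K(10): 9·(10−16)=-54≡24 → Y
T(19): 9·(19−16)=27≡1 → B
D(3): 9·(3−16)=-117≡13 → N
I(8): 9·(8−16)=-72≡6 → G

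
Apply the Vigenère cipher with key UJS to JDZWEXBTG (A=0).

DMRQNPVCY

Repeat the key across the message: UJSUJSUJS
J(9)+U(20): 29≡3 → D
D(3)+J(9): 12 → M
Z(25)+S(18): 43≡17 → R
W(22)+U(20): 42≡16 → Q
E(4)+J(9): 13 → N
X(23)+S(18): 41≡15 → P
B(1)+U(20): 21 → V
T(19)+J(9): 28≡2 → C
G(6)+S(18): 24 → Y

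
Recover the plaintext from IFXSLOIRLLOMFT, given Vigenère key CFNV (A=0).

Repeat the key across the ciphertext: CFNVCFNVCFNVCF
I(8)−C(2): 6 → G
F(5)−F(5): 0 → A
X(23)−N(13): 10 → K
S(18)−V(21): -3≡23 → X
L(11)−C(2): 9 → J
O(14)−F(5): 9 → J
I(8)−N(13): -5≡21 → V
R(17)−V(21): -4≡22 → W
L(11)−C(2): 9 → J
L(11)−F(5): 6 → G
O(14)−N(13): 1 → B
M(12)−V(21): -9≡17 → R
F(5)−C(2): 3 → D
T(19)−F(5): 14 → O

GAKXJJVWJGBRDO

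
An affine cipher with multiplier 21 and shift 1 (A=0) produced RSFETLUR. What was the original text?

CHUPMYRC

The inverse of 21 mod 26 is 5, since 21·5=105≡1. Apply D(y)=5·(y−1) mod 26:
R(17): 5·(17−1)=80≡2 → C
S(18): 5·(18−1)=85≡7 → H
F(5): 5·(5−1)=20 → U
E(4): 5·(4−1)=15 → P
T(19): 5·(19−1)=90≡12 → M
L(11): 5·(11−1)=50≡24 → Y
U(20): 5·(20−1)=95≡17 → R
R(17): 5·(17−1)=80≡2 → C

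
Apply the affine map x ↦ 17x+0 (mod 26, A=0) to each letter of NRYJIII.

N(13): 17·13+0=221≡13 → N
R(17): 17·17+0=289≡3 → D
Y(24): 17·24+0=408≡18 → S
J(9): 17·9+0=153≡23 → X
I(8): 17·8+0=136≡6 → G
I(8): 17·8+0=136≡6 → G
I(8): 17·8+0=136≡6 → G

NDSXGGG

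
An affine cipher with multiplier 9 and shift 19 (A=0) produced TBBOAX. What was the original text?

AYYLVM

The inverse of 9 mod 26 is 3, since 9·3=27≡1. Apply D(y)=3·(y−19) mod 26:
T(19): 3·(19−19)=0 → A
B(1): 3·(1−19)=-54≡24 → Y
B(1): 3·(1−19)=-54≡24 → Y
O(14): 3·(14−19)=-15≡11 → L
A(0): 3·(0−19)=-57≡21 → V
X(23): 3·(23−19)=12 → M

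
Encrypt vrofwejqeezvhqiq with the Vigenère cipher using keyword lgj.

gxxqcnuwnpfeswrb

Repeat the key across the message: lgjlgjlgjlgjlgjl
v(21)+l(11): 32≡6 → g
r(17)+g(6): 23 → x
o(14)+j(9): 23 → x
f(5)+l(11): 16 → q
w(22)+g(6): 28≡2 → c
e(4)+j(9): 13 → n
j(9)+l(11): 20 → u
q(16)+g(6): 22 → w
e(4)+j(9): 13 → n
e(4)+l(11): 15 → p
z(25)+g(6): 31≡5 → f
v(21)+j(9): 30≡4 → e
h(7)+l(11): 18 → s
q(16)+g(6): 22 → w
i(8)+j(9): 17 → r
q(16)+l(11): 27≡1 → b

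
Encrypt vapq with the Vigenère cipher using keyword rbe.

Repeat the key across the message: rber
v(21)+r(17): 38≡12 → m
a(0)+b(1): 1 → b
p(15)+e(4): 19 → t
q(16)+r(17): 33≡7 → h

mbth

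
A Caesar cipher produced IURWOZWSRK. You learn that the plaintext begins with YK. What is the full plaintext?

YKHMEPMIHA

From the crib: I(8)−Y(24)=-16≡10, so the shift is 10.
Subtract 10 from each ciphertext letter:
I(8): 8−10=-2≡24 → Y
U(20): 20−10=10 → K
R(17): 17−10=7 → H
W(22): 22−10=12 → M
O(14): 14−10=4 → E
Z(25): 25−10=15 → P
W(22): 22−10=12 → M
S(18): 18−10=8 → I
R(17): 17−10=7 → H
K(10): 10−10=0 → A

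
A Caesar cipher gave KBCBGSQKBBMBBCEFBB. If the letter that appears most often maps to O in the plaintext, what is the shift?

13

The most frequent ciphertext letter is B (appears 8 times).
B is position 1; O is position 14.
Shift = -13≡13.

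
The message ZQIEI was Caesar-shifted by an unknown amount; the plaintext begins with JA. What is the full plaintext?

From the crib: Z(25)−J(9)=16, so the shift is 16.
Subtract 16 from each ciphertext letter:
Z(25): 25−16=9 → J
Q(16): 16−16=0 → A
I(8): 8−16=-8≡18 → S
E(4): 4−16=-12≡14 → O
I(8): 8−16=-8≡18 → S

JASOS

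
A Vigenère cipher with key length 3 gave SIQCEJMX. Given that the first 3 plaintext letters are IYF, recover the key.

KKL

Subtract each crib letter from the matching ciphertext letter (mod 26):
S(18)−I(8)=10 → K
I(8)−Y(24)=-16≡10 → K
Q(16)−F(5)=11 → L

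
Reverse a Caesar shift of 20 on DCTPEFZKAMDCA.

D(3): 3−20=-17≡9 → J
C(2): 2−20=-18≡8 → I
T(19): 19−20=-1≡25 → Z
P(15): 15−20=-5≡21 → V
E(4): 4−20=-16≡10 → K
F(5): 5−20=-15≡11 → L
Z(25): 25−20=5 → F
K(10): 10−20=-10≡16 → Q
A(0): 0−20=-20≡6 → G
M(12): 12−20=-8≡18 → S
D(3): 3−20=-17≡9 → J
C(2): 2−20=-18≡8 → I
A(0): 0−20=-20≡6 → G

JIZVKLFQGSJIG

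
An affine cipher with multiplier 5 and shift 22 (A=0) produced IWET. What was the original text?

The inverse of 5 mod 26 is 21, since 5·21=105≡1. Apply D(y)=21·(y−22) mod 26:
I(8): 21·(8−22)=-294≡18 → S
W(22): 21·(22−22)=0 → A
E(4): 21·(4−22)=-378≡12 → M
T(19): 21·(19−22)=-63≡15 → P

SAMP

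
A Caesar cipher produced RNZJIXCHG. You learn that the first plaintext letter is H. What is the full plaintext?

From the crib: R(17)−H(7)=10, so the shift is 10.
Subtract 10 from each ciphertext letter:
R(17): 17−10=7 → H
N(13): 13−10=3 → D
Z(25): 25−10=15 → P
J(9): 9−10=-1≡25 → Z
I(8): 8−10=-2≡24 → Y
X(23): 23−10=13 → N
C(2): 2−10=-8≡18 → S
H(7): 7−10=-3≡23 → X
G(6): 6−10=-4≡22 → W

HDPZYNSXW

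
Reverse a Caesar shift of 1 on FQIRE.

F(5): 5−1=4 → E
Q(16): 16−1=15 → P
I(8): 8−1=7 → H
R(17): 17−1=16 → Q
E(4): 4−1=3 → D

EPHQD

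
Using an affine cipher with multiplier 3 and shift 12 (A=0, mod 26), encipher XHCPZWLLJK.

DHSFJATTNQ

X(23): 3·23+12=81≡3 → D
H(7): 3·7+12=33≡7 → H
C(2): 3·2+12=18 → S
P(15): 3·15+12=57≡5 → F
Z(25): 3·25+12=87≡9 → J
W(22): 3·22+12=78≡0 → A
L(11): 3·11+12=45≡19 → T
L(11): 3·11+12=45≡19 → T
J(9): 3·9+12=39≡13 → N
K(10): 3·10+12=42≡16 → Q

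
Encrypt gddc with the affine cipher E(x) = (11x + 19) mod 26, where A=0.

haap

g(6): 11·6+19=85≡7 → h
d(3): 11·3+19=52≡0 → a
d(3): 11·3+19=52≡0 → a
c(2): 11·2+19=41≡15 → p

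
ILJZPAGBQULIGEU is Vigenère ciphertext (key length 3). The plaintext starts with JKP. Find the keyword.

Subtract each crib letter from the matching ciphertext letter (mod 26):
I(8)−J(9)=-1≡25 → Z
L(11)−K(10)=1 → B
J(9)−P(15)=-6≡20 → U

ZBU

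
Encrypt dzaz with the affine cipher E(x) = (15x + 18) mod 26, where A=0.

ldsd

d(3): 15·3+18=63≡11 → l
z(25): 15·25+18=393≡3 → d
a(0): 15·0+18=18 → s
z(25): 15·25+18=393≡3 → d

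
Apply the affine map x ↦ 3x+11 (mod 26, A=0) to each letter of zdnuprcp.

z(25): 3·25+11=86≡8 → i
d(3): 3·3+11=20 → u
n(13): 3·13+11=50≡24 → y
u(20): 3·20+11=71≡19 → t
p(15): 3·15+11=56≡4 → e
r(17): 3·17+11=62≡10 → k
c(2): 3·2+11=17 → r
p(15): 3·15+11=56≡4 → e

iuytekre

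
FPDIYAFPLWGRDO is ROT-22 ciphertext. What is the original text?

F(5): 5−22=-17≡9 → J
P(15): 15−22=-7≡19 → T
D(3): 3−22=-19≡7 → H
I(8): 8−22=-14≡12 → M
Y(24): 24−22=2 → C
A(0): 0−22=-22≡4 → E
F(5): 5−22=-17≡9 → J
P(15): 15−22=-7≡19 → T
L(11): 11−22=-11≡15 → P
W(22): 22−22=0 → A
G(6): 6−22=-16≡10 → K
R(17): 17−22=-5≡21 → V
D(3): 3−22=-19≡7 → H
O(14): 14−22=-8≡18 → S

JTHMCEJTPAKVHS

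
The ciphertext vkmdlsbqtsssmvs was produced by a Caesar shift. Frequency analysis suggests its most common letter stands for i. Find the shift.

10

The most frequent ciphertext letter is s (appears 5 times).
s is position 18; i is position 8.
Shift = 10.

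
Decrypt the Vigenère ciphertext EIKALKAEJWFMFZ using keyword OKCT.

Repeat the key across the ciphertext: OKCTOKCTOKCTOK
E(4)−O(14): -10≡16 → Q
I(8)−K(10): -2≡24 → Y
K(10)−C(2): 8 → I
A(0)−T(19): -19≡7 → H
L(11)−O(14): -3≡23 → X
K(10)−K(10): 0 → A
A(0)−C(2): -2≡24 → Y
E(4)−T(19): -15≡11 → L
J(9)−O(14): -5≡21 → V
W(22)−K(10): 12 → M
F(5)−C(2): 3 → D
M(12)−T(19): -7≡19 → T
F(5)−O(14): -9≡17 → R
Z(25)−K(10): 15 → P

QYIHXAYLVMDTRP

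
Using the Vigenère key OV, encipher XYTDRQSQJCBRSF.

LTHYFLGLXXPMGA

Repeat the key across the message: OVOVOVOVOVOVOV
X(23)+O(14): 37≡11 → L
Y(24)+V(21): 45≡19 → T
T(19)+O(14): 33≡7 → H
D(3)+V(21): 24 → Y
R(17)+O(14): 31≡5 → F
Q(16)+V(21): 37≡11 → L
S(18)+O(14): 32≡6 → G
Q(16)+V(21): 37≡11 → L
J(9)+O(14): 23 → X
C(2)+V(21): 23 → X
B(1)+O(14): 15 → P
R(17)+V(21): 38≡12 → M
S(18)+O(14): 32≡6 → G
F(5)+V(21): 26≡0 → A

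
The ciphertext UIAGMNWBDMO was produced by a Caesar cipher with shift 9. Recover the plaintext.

U(20): 20−9=11 → L
I(8): 8−9=-1≡25 → Z
A(0): 0−9=-9≡17 → R
G(6): 6−9=-3≡23 → X
M(12): 12−9=3 → D
N(13): 13−9=4 → E
W(22): 22−9=13 → N
B(1): 1−9=-8≡18 → S
D(3): 3−9=-6≡20 → U
M(12): 12−9=3 → D
O(14): 14−9=5 → F

LZRXDENSUDF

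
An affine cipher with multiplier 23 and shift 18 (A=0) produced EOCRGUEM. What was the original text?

WKOJEIWC

The inverse of 23 mod 26 is 17, since 23·17=391≡1. Apply D(y)=17·(y−18) mod 26:
E(4): 17·(4−18)=-238≡22 → W
O(14): 17·(14−18)=-68≡10 → K
C(2): 17·(2−18)=-272≡14 → O
R(17): 17·(17−18)=-17≡9 → J
G(6): 17·(6−18)=-204≡4 → E
U(20): 17·(20−18)=34≡8 → I
E(4): 17·(4−18)=-238≡22 → W
M(12): 17·(12−18)=-102≡2 → C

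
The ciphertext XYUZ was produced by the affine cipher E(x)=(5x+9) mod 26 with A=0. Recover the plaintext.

The inverse of 5 mod 26 is 21, since 5·21=105≡1. Apply D(y)=21·(y−9) mod 26:
X(23): 21·(23−9)=294≡8 → I
Y(24): 21·(24−9)=315≡3 → D
U(20): 21·(20−9)=231≡23 → X
Z(25): 21·(25−9)=336≡24 → Y

IDXY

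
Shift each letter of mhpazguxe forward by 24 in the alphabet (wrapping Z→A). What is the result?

kfnyxesvc

m(12): 12+24=36≡10 → k
h(7): 7+24=31≡5 → f
p(15): 15+24=39≡13 → n
a(0): 0+24=24 → y
z(25): 25+24=49≡23 → x
g(6): 6+24=30≡4 → e
u(20): 20+24=44≡18 → s
x(23): 23+24=47≡21 → v
e(4): 4+24=28≡2 → c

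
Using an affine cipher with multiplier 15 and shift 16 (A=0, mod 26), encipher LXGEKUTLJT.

L(11): 15·11+16=181≡25 → Z
X(23): 15·23+16=361≡23 → X
G(6): 15·6+16=106≡2 → C
E(4): 15·4+16=76≡24 → Y
K(10): 15·10+16=166≡10 → K
U(20): 15·20+16=316≡4 → E
T(19): 15·19+16=301≡15 → P
L(11): 15·11+16=181≡25 → Z
J(9): 15·9+16=151≡21 → V
T(19): 15·19+16=301≡15 → P

ZXCYKEPZVP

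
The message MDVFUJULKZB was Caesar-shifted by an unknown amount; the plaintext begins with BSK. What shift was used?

From the crib: M(12)−B(1)=11, so the shift is 11.

11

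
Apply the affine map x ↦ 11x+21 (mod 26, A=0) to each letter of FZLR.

F(5): 11·5+21=76≡24 → Y
Z(25): 11·25+21=296≡10 → K
L(11): 11·11+21=142≡12 → M
R(17): 11·17+21=208≡0 → A

YKMA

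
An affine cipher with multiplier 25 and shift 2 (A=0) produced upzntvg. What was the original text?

indpjhw

The inverse of 25 mod 26 is 25, since 25·25=625≡1. Apply D(y)=25·(y−2) mod 26:
u(20): 25·(20−2)=450≡8 → i
p(15): 25·(15−2)=325≡13 → n
z(25): 25·(25−2)=575≡3 → d
n(13): 25·(13−2)=275≡15 → p
t(19): 25·(19−2)=425≡9 → j
v(21): 25·(21−2)=475≡7 → h
g(6): 25·(6−2)=100≡22 → w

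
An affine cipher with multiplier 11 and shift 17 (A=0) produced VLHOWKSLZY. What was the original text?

The inverse of 11 mod 26 is 19, since 11·19=209≡1. Apply D(y)=19·(y−17) mod 26:
V(21): 19·(21−17)=76≡24 → Y
L(11): 19·(11−17)=-114≡16 → Q
H(7): 19·(7−17)=-190≡18 → S
O(14): 19·(14−17)=-57≡21 → V
W(22): 19·(22−17)=95≡17 → R
K(10): 19·(10−17)=-133≡23 → X
S(18): 19·(18−17)=19 → T
L(11): 19·(11−17)=-114≡16 → Q
Z(25): 19·(25−17)=152≡22 → W
Y(24): 19·(24−17)=133≡3 → D

YQSVRXTQWD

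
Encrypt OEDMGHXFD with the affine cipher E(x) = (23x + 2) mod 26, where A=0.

O(14): 23·14+2=324≡12 → M
E(4): 23·4+2=94≡16 → Q
D(3): 23·3+2=71≡19 → T
M(12): 23·12+2=278≡18 → S
G(6): 23·6+2=140≡10 → K
H(7): 23·7+2=163≡7 → H
X(23): 23·23+2=531≡11 → L
F(5): 23·5+2=117≡13 → N
D(3): 23·3+2=71≡19 → T

MQTSKHLNT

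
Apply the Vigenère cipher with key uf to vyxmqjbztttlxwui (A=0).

pdrrkovenynqrbon

Repeat the key across the message: ufufufufufufufuf
v(21)+u(20): 41≡15 → p
y(24)+f(5): 29≡3 → d
x(23)+u(20): 43≡17 → r
m(12)+f(5): 17 → r
q(16)+u(20): 36≡10 → k
j(9)+f(5): 14 → o
b(1)+u(20): 21 → v
z(25)+f(5): 30≡4 → e
t(19)+u(20): 39≡13 → n
t(19)+f(5): 24 → y
t(19)+u(20): 39≡13 → n
l(11)+f(5): 16 → q
x(23)+u(20): 43≡17 → r
w(22)+f(5): 27≡1 → b
u(20)+u(20): 40≡14 → o
i(8)+f(5): 13 → n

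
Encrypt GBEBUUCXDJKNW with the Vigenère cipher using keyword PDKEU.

VEOFOJFHHDZQG

Repeat the key across the message: PDKEUPDKEUPDK
G(6)+P(15): 21 → V
B(1)+D(3): 4 → E
E(4)+K(10): 14 → O
B(1)+E(4): 5 → F
U(20)+U(20): 40≡14 → O
U(20)+P(15): 35≡9 → J
C(2)+D(3): 5 → F
X(23)+K(10): 33≡7 → H
D(3)+E(4): 7 → H
J(9)+U(20): 29≡3 → D
K(10)+P(15): 25 → Z
N(13)+D(3): 16 → Q
W(22)+K(10): 32≡6 → G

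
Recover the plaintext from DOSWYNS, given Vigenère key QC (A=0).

NMCUILC

Repeat the key across the ciphertext: QCQCQCQ
D(3)−Q(16): -13≡13 → N
O(14)−C(2): 12 → M
S(18)−Q(16): 2 → C
W(22)−C(2): 20 → U
Y(24)−Q(16): 8 → I
N(13)−C(2): 11 → L
S(18)−Q(16): 2 → C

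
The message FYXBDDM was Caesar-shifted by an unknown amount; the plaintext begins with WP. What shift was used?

9

From the crib: F(5)−W(22)=-17≡9, so the shift is 9.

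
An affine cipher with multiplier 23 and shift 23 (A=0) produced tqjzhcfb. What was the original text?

klwiohgq

The inverse of 23 mod 26 is 17, since 23·17=391≡1. Apply D(y)=17·(y−23) mod 26:
t(19): 17·(19−23)=-68≡10 → k
q(16): 17·(16−23)=-119≡11 → l
j(9): 17·(9−23)=-238≡22 → w
z(25): 17·(25−23)=34≡8 → i
h(7): 17·(7−23)=-272≡14 → o
c(2): 17·(2−23)=-357≡7 → h
f(5): 17·(5−23)=-306≡6 → g
b(1): 17·(1−23)=-374≡16 → q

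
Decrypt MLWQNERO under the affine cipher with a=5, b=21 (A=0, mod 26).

TYVZOHUJ

The inverse of 5 mod 26 is 21, since 5·21=105≡1. Apply D(y)=21·(y−21) mod 26:
M(12): 21·(12−21)=-189≡19 → T
L(11): 21·(11−21)=-210≡24 → Y
W(22): 21·(22−21)=21 → V
Q(16): 21·(16−21)=-105≡25 → Z
N(13): 21·(13−21)=-168≡14 → O
E(4): 21·(4−21)=-357≡7 → H
R(17): 21·(17−21)=-84≡20 → U
O(14): 21·(14−21)=-147≡9 → J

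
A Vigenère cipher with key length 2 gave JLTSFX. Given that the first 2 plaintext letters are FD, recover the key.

EI

Subtract each crib letter from the matching ciphertext letter (mod 26):
J(9)−F(5)=4 → E
L(11)−D(3)=8 → I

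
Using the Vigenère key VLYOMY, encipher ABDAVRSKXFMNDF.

VMBOHPNVVTYLYQ

Repeat the key across the message: VLYOMYVLYOMYVL
A(0)+V(21): 21 → V
B(1)+L(11): 12 → M
D(3)+Y(24): 27≡1 → B
A(0)+O(14): 14 → O
V(21)+M(12): 33≡7 → H
R(17)+Y(24): 41≡15 → P
S(18)+V(21): 39≡13 → N
K(10)+L(11): 21 → V
X(23)+Y(24): 47≡21 → V
F(5)+O(14): 19 → T
M(12)+M(12): 24 → Y
N(13)+Y(24): 37≡11 → L
D(3)+V(21): 24 → Y
F(5)+L(11): 16 → Q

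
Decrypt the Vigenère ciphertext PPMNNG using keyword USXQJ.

Repeat the key across the ciphertext: USXQJU
P(15)−U(20): -5≡21 → V
P(15)−S(18): -3≡23 → X
M(12)−X(23): -11≡15 → P
N(13)−Q(16): -3≡23 → X
N(13)−J(9): 4 → E
G(6)−U(20): -14≡12 → M

VXPXEM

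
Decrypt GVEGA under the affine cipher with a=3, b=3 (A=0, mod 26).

BGJBZ

The inverse of 3 mod 26 is 9, since 3·9=27≡1. Apply D(y)=9·(y−3) mod 26:
G(6): 9·(6−3)=27≡1 → B
V(21): 9·(21−3)=162≡6 → G
E(4): 9·(4−3)=9 → J
G(6): 9·(6−3)=27≡1 → B
A(0): 9·(0−3)=-27≡25 → Z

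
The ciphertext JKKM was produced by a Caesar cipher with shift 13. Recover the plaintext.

J(9): 9−13=-4≡22 → W
K(10): 10−13=-3≡23 → X
K(10): 10−13=-3≡23 → X
M(12): 12−13=-1≡25 → Z

WXXZ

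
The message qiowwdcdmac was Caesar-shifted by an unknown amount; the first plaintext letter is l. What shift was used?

5

From the crib: q(16)−l(11)=5, so the shift is 5.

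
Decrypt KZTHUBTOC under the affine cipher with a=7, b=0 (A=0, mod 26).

The inverse of 7 mod 26 is 15, since 7·15=105≡1. Apply D(y)=15·(y−0) mod 26:
K(10): 15·(10−0)=150≡20 → U
Z(25): 15·(25−0)=375≡11 → L
T(19): 15·(19−0)=285≡25 → Z
H(7): 15·(7−0)=105≡1 → B
U(20): 15·(20−0)=300≡14 → O
B(1): 15·(1−0)=15 → P
T(19): 15·(19−0)=285≡25 → Z
O(14): 15·(14−0)=210≡2 → C
C(2): 15·(2−0)=30≡4 → E

ULZBOPZCE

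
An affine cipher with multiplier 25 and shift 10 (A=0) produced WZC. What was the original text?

The inverse of 25 mod 26 is 25, since 25·25=625≡1. Apply D(y)=25·(y−10) mod 26:
W(22): 25·(22−10)=300≡14 → O
Z(25): 25·(25−10)=375≡11 → L
C(2): 25·(2−10)=-200≡8 → I

OLI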